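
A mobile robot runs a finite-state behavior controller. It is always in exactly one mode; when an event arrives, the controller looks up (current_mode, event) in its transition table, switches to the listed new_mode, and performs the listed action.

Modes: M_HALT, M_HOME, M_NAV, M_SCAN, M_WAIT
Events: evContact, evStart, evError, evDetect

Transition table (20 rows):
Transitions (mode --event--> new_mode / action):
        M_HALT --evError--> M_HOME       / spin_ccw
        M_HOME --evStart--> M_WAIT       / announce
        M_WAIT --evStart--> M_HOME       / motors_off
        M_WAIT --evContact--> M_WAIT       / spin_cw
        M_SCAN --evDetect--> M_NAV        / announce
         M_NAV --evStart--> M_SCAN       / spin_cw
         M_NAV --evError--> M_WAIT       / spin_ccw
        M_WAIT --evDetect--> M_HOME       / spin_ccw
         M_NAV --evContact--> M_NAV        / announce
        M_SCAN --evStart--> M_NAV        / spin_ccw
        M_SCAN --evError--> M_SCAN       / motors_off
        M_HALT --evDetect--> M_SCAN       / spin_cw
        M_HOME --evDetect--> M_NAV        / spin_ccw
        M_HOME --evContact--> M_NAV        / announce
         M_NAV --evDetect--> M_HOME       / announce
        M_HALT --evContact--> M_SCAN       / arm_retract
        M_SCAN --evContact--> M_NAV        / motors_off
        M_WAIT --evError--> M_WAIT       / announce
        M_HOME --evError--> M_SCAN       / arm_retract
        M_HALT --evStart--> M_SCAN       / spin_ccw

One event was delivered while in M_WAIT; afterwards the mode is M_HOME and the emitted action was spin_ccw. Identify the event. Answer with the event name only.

try evContact: (M_WAIT, evContact) → (M_WAIT, spin_cw)
try evStart: (M_WAIT, evStart) → (M_HOME, motors_off)
try evError: (M_WAIT, evError) → (M_WAIT, announce)
try evDetect: (M_WAIT, evDetect) → (M_HOME, spin_ccw)  ← matches

evDetect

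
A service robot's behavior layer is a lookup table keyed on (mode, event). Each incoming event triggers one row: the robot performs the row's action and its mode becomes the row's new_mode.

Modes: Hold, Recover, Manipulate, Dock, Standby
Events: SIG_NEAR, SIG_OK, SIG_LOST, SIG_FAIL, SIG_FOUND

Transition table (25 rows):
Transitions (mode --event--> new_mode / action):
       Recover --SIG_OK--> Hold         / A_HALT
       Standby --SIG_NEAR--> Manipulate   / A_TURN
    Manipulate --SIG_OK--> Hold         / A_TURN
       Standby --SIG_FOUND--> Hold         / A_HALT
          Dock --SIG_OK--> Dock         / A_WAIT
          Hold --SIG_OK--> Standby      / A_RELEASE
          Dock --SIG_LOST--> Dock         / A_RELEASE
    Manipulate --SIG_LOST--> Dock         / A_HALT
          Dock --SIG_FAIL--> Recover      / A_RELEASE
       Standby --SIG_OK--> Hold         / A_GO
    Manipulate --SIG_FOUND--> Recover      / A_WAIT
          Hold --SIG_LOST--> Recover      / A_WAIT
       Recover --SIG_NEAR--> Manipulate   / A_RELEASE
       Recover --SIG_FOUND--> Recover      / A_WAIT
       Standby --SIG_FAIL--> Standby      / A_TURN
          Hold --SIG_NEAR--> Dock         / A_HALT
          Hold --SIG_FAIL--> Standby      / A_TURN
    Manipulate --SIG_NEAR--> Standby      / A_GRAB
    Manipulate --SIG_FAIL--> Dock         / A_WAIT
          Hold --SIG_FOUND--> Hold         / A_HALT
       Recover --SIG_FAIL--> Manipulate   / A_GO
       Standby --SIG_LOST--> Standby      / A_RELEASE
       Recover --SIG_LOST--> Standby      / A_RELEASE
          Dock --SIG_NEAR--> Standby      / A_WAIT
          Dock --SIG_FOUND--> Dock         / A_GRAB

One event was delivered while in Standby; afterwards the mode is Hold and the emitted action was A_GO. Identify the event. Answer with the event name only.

SIG_OK

try SIG_NEAR: (Standby, SIG_NEAR) → (Manipulate, A_TURN)
try SIG_OK: (Standby, SIG_OK) → (Hold, A_GO)  ← matches
try SIG_LOST: (Standby, SIG_LOST) → (Standby, A_RELEASE)
try SIG_FAIL: (Standby, SIG_FAIL) → (Standby, A_TURN)
try SIG_FOUND: (Standby, SIG_FOUND) → (Hold, A_HALT)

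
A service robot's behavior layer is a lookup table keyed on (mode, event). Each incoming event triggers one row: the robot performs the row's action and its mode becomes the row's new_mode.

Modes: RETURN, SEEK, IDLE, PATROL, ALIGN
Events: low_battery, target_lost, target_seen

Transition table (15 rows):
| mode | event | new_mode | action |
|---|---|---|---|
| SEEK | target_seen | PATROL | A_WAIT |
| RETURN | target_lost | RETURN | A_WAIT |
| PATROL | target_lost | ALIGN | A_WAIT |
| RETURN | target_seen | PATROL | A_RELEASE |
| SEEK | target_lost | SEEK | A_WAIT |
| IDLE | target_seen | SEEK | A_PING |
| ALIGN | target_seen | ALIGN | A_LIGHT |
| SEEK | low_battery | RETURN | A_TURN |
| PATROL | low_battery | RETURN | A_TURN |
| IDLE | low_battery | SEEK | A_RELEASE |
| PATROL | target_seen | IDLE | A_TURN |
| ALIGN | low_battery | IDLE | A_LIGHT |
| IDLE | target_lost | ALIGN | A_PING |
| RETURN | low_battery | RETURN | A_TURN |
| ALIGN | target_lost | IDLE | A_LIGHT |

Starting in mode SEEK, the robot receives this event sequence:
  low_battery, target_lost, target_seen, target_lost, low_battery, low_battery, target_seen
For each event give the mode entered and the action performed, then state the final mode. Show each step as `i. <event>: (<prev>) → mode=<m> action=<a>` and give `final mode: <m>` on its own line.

1. low_battery: (SEEK) → mode=RETURN action=A_TURN
2. target_lost: (RETURN) → mode=RETURN action=A_WAIT
3. target_seen: (RETURN) → mode=PATROL action=A_RELEASE
4. target_lost: (PATROL) → mode=ALIGN action=A_WAIT
5. low_battery: (ALIGN) → mode=IDLE action=A_LIGHT
6. low_battery: (IDLE) → mode=SEEK action=A_RELEASE
7. target_seen: (SEEK) → mode=PATROL action=A_WAIT

final mode: PATROL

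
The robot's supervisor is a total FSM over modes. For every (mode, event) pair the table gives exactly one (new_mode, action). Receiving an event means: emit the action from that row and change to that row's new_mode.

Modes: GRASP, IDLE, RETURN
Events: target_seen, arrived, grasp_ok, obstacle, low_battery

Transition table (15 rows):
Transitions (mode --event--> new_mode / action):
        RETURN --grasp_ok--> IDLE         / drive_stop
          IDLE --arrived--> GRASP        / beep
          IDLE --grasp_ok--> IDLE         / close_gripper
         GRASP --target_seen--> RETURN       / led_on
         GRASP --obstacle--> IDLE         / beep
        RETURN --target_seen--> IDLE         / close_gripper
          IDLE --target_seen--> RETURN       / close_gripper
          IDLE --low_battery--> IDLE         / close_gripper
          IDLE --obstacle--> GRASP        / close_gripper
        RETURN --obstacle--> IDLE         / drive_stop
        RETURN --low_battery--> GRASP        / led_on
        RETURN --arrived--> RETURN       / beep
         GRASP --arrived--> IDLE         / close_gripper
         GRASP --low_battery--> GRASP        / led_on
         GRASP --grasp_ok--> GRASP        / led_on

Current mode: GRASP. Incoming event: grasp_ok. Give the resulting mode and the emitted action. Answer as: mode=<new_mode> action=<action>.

mode=GRASP action=led_on

current mode = GRASP; filter table to that mode:
  (GRASP, target_seen) → (RETURN, led_on)
  (GRASP, obstacle) → (IDLE, beep)
  (GRASP, arrived) → (IDLE, close_gripper)
  (GRASP, low_battery) → (GRASP, led_on)
  (GRASP, grasp_ok) → (GRASP, led_on)  ← event matches
event = grasp_ok selects (GRASP, led_on)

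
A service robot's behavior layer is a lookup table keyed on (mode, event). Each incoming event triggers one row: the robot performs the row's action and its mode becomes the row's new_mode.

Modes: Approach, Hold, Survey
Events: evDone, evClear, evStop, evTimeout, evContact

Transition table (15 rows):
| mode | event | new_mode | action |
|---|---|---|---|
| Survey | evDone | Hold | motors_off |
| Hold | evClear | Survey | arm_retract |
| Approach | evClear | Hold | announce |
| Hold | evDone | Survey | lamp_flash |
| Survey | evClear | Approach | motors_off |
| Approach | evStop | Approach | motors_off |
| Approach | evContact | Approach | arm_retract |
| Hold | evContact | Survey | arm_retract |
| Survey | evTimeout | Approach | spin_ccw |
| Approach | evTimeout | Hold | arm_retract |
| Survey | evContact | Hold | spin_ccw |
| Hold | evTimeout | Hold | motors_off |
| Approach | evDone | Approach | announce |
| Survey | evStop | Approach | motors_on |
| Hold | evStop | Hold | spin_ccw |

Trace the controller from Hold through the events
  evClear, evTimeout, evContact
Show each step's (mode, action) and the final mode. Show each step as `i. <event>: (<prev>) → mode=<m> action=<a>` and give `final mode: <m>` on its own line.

1. evClear: (Hold) → mode=Survey action=arm_retract
2. evTimeout: (Survey) → mode=Approach action=spin_ccw
3. evContact: (Approach) → mode=Approach action=arm_retract

final mode: Approach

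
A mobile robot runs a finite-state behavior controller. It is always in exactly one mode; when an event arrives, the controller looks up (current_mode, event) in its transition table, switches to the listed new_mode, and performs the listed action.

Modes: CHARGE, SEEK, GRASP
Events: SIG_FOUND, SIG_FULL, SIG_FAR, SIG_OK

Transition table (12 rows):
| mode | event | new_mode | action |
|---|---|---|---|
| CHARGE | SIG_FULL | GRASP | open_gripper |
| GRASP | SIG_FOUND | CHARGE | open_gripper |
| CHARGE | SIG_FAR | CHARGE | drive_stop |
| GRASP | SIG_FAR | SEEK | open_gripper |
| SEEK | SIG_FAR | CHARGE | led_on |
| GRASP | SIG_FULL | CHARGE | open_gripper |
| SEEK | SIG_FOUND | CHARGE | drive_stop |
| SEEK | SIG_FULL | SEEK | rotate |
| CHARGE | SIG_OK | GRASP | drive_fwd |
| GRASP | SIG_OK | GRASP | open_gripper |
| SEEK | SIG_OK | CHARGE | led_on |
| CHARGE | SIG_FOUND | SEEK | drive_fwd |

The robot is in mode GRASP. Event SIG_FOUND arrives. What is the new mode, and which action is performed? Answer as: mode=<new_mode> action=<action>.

current mode = GRASP; filter table to that mode:
  (GRASP, SIG_FOUND) → (CHARGE, open_gripper)  ← event matches
  (GRASP, SIG_FAR) → (SEEK, open_gripper)
  (GRASP, SIG_FULL) → (CHARGE, open_gripper)
  (GRASP, SIG_OK) → (GRASP, open_gripper)
event = SIG_FOUND selects (CHARGE, open_gripper)

mode=CHARGE action=open_gripper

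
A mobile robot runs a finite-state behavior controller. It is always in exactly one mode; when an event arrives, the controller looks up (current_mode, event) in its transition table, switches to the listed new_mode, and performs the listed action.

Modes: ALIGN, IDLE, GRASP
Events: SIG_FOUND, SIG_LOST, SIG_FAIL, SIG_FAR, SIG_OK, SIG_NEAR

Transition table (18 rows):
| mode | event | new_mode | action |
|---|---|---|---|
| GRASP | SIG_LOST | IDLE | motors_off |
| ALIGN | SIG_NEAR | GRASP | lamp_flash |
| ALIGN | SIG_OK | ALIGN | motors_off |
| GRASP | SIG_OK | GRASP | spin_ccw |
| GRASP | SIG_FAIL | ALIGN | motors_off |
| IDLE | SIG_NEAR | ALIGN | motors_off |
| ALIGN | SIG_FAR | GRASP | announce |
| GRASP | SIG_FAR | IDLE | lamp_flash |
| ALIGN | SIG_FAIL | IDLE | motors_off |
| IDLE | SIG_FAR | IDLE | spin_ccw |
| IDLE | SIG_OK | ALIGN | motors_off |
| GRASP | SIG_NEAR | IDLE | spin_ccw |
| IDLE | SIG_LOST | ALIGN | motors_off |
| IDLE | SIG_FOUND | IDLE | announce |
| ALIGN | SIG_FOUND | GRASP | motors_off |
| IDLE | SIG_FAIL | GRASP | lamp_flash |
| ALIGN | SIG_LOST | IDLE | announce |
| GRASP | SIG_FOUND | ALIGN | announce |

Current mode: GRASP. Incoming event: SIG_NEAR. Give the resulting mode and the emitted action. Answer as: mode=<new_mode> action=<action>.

mode=IDLE action=spin_ccw

current mode = GRASP; filter table to that mode:
  (GRASP, SIG_LOST) → (IDLE, motors_off)
  (GRASP, SIG_OK) → (GRASP, spin_ccw)
  (GRASP, SIG_FAIL) → (ALIGN, motors_off)
  (GRASP, SIG_FAR) → (IDLE, lamp_flash)
  (GRASP, SIG_NEAR) → (IDLE, spin_ccw)  ← event matches
  (GRASP, SIG_FOUND) → (ALIGN, announce)
event = SIG_NEAR selects (IDLE, spin_ccw)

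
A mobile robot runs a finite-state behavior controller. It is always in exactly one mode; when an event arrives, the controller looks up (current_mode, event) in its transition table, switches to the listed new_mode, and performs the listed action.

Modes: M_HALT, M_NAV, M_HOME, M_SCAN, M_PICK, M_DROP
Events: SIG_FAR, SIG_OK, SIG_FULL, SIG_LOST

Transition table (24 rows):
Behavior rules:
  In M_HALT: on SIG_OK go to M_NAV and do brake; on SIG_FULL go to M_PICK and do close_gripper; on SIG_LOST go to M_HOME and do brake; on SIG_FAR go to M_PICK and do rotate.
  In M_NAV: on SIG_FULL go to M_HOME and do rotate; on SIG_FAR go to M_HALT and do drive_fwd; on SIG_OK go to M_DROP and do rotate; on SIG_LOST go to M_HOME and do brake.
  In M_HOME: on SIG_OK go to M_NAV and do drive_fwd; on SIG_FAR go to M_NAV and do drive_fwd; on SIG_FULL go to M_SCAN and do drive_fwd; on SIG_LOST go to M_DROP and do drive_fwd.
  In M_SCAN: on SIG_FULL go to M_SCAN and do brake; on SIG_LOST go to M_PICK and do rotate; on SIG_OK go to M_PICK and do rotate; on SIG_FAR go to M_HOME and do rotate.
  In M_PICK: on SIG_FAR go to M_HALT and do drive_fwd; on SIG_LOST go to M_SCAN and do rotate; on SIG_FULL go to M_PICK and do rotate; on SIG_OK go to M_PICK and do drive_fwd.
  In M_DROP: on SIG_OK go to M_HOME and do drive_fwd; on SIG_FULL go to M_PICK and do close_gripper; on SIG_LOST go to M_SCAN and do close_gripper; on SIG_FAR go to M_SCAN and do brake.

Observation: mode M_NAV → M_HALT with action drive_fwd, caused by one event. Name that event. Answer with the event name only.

SIG_FAR

try SIG_FAR: (M_NAV, SIG_FAR) → (M_HALT, drive_fwd)  ← matches
try SIG_OK: (M_NAV, SIG_OK) → (M_DROP, rotate)
try SIG_FULL: (M_NAV, SIG_FULL) → (M_HOME, rotate)
try SIG_LOST: (M_NAV, SIG_LOST) → (M_HOME, brake)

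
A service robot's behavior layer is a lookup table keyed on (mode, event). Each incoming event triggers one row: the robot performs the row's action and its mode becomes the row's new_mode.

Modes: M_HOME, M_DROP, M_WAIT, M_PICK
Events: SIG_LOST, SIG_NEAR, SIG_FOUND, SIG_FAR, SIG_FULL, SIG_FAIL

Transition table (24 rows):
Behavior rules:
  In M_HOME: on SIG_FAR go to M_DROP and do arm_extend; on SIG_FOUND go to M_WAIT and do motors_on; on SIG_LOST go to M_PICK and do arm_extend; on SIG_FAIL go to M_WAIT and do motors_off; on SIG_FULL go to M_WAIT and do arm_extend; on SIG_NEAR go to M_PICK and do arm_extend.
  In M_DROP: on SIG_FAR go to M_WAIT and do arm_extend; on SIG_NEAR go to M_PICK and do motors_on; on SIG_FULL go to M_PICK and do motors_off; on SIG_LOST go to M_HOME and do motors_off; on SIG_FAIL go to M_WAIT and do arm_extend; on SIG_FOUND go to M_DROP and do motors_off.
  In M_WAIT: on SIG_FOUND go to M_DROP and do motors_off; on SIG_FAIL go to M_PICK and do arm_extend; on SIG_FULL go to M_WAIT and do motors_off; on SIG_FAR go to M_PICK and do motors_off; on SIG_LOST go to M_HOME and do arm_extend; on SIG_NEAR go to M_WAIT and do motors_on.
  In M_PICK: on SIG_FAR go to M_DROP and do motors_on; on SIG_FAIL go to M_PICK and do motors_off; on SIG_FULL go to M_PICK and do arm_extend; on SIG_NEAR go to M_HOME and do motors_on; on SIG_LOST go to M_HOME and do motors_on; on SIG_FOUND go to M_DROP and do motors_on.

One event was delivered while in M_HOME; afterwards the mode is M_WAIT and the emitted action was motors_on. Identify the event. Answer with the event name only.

SIG_FOUND

try SIG_LOST: (M_HOME, SIG_LOST) → (M_PICK, arm_extend)
try SIG_NEAR: (M_HOME, SIG_NEAR) → (M_PICK, arm_extend)
try SIG_FOUND: (M_HOME, SIG_FOUND) → (M_WAIT, motors_on)  ← matches
try SIG_FAR: (M_HOME, SIG_FAR) → (M_DROP, arm_extend)
try SIG_FULL: (M_HOME, SIG_FULL) → (M_WAIT, arm_extend)
try SIG_FAIL: (M_HOME, SIG_FAIL) → (M_WAIT, motors_off)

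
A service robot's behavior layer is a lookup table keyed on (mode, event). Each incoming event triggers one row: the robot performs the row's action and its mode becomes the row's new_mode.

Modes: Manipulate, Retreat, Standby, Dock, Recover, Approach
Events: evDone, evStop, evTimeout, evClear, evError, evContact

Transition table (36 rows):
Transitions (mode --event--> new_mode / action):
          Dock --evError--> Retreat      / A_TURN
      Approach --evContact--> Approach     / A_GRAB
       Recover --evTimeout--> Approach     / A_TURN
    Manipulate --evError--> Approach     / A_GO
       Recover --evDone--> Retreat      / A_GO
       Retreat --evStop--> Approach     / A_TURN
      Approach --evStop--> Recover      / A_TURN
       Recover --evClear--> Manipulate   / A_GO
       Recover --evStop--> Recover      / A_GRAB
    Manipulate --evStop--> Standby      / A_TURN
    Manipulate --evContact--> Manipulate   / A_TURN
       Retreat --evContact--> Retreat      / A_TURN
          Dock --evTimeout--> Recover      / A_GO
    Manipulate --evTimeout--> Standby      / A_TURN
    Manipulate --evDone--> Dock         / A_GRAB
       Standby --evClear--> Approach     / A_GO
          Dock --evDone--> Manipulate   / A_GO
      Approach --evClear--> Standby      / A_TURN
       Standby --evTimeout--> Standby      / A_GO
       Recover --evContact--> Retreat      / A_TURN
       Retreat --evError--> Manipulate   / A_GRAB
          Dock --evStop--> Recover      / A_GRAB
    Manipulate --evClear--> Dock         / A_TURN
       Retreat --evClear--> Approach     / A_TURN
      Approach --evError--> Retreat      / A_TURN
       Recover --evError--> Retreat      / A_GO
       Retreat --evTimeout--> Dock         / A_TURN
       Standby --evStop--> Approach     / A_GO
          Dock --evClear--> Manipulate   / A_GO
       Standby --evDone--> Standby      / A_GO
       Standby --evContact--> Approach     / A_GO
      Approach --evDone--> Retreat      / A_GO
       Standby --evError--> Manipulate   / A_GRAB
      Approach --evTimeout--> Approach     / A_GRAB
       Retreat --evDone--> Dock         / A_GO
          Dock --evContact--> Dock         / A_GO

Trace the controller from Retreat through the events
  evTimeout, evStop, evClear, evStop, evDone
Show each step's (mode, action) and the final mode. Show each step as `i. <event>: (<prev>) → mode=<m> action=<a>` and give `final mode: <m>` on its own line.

final mode: Standby

1. evTimeout: (Retreat) → mode=Dock action=A_TURN
2. evStop: (Dock) → mode=Recover action=A_GRAB
3. evClear: (Recover) → mode=Manipulate action=A_GO
4. evStop: (Manipulate) → mode=Standby action=A_TURN
5. evDone: (Standby) → mode=Standby action=A_GO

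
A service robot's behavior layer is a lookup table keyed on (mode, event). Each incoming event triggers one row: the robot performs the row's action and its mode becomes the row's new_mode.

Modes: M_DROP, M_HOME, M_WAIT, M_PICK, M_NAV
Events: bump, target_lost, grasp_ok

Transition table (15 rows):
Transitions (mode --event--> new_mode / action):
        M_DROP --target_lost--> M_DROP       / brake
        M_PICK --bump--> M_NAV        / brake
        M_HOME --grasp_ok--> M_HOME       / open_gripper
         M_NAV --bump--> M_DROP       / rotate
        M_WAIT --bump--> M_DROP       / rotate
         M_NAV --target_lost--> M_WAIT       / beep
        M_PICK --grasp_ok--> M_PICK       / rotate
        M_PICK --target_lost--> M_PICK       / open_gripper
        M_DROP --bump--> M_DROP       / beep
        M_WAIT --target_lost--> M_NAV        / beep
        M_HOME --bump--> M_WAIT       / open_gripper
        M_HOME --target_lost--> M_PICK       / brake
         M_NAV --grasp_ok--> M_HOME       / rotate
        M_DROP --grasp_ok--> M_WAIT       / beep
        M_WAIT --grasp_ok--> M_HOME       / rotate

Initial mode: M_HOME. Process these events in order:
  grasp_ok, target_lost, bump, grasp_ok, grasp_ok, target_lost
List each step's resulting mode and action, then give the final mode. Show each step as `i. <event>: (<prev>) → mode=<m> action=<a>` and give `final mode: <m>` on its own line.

1. grasp_ok: (M_HOME) → mode=M_HOME action=open_gripper
2. target_lost: (M_HOME) → mode=M_PICK action=brake
3. bump: (M_PICK) → mode=M_NAV action=brake
4. grasp_ok: (M_NAV) → mode=M_HOME action=rotate
5. grasp_ok: (M_HOME) → mode=M_HOME action=open_gripper
6. target_lost: (M_HOME) → mode=M_PICK action=brake

final mode: M_PICK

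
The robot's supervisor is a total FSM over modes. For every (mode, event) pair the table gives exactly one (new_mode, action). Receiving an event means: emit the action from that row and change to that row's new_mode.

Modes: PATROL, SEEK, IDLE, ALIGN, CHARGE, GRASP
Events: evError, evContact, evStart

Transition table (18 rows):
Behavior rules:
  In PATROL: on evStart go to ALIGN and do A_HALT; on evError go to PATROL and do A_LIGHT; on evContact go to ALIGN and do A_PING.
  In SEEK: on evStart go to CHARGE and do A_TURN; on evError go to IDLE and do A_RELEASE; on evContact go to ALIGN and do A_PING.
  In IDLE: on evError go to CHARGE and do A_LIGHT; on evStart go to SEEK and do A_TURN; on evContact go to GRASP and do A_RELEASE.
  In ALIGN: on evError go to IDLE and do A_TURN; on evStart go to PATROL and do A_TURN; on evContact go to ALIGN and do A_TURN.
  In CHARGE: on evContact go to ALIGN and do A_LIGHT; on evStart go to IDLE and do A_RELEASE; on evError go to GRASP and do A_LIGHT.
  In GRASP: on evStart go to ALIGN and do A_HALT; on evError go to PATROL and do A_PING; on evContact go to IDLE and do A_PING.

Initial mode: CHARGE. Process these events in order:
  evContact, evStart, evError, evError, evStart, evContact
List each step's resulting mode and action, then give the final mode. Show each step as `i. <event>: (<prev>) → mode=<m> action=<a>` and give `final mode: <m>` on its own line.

1. evContact: (CHARGE) → mode=ALIGN action=A_LIGHT
2. evStart: (ALIGN) → mode=PATROL action=A_TURN
3. evError: (PATROL) → mode=PATROL action=A_LIGHT
4. evError: (PATROL) → mode=PATROL action=A_LIGHT
5. evStart: (PATROL) → mode=ALIGN action=A_HALT
6. evContact: (ALIGN) → mode=ALIGN action=A_TURN

final mode: ALIGN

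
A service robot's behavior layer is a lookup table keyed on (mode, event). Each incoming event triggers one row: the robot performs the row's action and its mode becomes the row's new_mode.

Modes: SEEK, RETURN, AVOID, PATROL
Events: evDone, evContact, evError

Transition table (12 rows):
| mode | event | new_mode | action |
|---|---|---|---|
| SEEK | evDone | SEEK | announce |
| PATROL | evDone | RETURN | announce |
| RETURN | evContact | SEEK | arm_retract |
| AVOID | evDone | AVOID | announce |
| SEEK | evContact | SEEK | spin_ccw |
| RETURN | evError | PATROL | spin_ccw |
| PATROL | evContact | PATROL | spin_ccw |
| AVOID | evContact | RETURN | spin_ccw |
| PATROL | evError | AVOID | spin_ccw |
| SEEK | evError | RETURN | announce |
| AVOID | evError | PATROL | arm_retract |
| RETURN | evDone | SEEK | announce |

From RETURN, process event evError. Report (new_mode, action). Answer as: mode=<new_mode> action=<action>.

mode=PATROL action=spin_ccw

current mode = RETURN; filter table to that mode:
  (RETURN, evContact) → (SEEK, arm_retract)
  (RETURN, evError) → (PATROL, spin_ccw)  ← event matches
  (RETURN, evDone) → (SEEK, announce)
event = evError selects (PATROL, spin_ccw)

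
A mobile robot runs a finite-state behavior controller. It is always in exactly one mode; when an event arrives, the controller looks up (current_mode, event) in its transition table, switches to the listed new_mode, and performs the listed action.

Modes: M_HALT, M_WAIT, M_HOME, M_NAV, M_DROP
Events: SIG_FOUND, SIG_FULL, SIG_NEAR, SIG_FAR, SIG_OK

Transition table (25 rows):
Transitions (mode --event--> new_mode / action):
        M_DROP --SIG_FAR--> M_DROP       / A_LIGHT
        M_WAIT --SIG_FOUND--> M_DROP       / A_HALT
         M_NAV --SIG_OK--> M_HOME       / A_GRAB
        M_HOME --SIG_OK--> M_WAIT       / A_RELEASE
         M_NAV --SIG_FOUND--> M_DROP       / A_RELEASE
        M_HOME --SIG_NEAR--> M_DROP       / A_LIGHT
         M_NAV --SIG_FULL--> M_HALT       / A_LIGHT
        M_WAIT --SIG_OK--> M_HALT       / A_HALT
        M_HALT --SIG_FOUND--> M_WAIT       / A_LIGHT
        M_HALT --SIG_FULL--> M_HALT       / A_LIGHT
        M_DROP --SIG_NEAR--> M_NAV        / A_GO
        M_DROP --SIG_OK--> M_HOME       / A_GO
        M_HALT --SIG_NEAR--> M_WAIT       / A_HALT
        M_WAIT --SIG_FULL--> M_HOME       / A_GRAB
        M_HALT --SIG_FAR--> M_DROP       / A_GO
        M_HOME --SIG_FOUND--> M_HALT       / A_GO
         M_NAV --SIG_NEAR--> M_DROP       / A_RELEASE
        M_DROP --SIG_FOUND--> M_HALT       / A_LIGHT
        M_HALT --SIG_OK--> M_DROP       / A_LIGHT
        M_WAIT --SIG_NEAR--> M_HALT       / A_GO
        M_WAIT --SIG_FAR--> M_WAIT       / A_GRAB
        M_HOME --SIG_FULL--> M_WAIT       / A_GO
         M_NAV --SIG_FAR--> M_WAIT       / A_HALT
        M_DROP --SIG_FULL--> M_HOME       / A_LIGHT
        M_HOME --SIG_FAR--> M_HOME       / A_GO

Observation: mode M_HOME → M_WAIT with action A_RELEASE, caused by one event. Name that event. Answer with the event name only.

try SIG_FOUND: (M_HOME, SIG_FOUND) → (M_HALT, A_GO)
try SIG_FULL: (M_HOME, SIG_FULL) → (M_WAIT, A_GO)
try SIG_NEAR: (M_HOME, SIG_NEAR) → (M_DROP, A_LIGHT)
try SIG_FAR: (M_HOME, SIG_FAR) → (M_HOME, A_GO)
try SIG_OK: (M_HOME, SIG_OK) → (M_WAIT, A_RELEASE)  ← matches

SIG_OK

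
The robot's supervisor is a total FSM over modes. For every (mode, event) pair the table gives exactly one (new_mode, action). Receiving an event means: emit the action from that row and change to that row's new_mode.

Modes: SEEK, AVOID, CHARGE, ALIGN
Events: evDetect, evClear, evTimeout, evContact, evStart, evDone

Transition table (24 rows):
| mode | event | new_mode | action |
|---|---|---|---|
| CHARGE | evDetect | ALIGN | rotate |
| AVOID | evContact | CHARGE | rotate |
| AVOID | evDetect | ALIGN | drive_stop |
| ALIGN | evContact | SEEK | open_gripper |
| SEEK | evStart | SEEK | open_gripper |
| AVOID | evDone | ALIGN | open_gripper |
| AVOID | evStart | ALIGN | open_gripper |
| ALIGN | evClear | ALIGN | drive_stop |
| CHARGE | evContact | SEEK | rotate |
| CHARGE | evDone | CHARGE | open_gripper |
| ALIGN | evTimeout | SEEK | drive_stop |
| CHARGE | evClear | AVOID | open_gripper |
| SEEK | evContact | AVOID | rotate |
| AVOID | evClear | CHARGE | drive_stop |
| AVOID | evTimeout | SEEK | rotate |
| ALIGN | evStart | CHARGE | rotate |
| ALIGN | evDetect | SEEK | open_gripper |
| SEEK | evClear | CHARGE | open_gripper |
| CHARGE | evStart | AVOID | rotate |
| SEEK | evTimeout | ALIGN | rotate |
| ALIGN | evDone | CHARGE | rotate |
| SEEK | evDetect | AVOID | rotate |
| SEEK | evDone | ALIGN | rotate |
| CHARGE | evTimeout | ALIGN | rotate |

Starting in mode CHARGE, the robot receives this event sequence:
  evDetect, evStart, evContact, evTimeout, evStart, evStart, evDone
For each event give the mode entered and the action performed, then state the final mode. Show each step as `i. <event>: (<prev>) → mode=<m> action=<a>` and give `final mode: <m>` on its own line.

final mode: ALIGN

1. evDetect: (CHARGE) → mode=ALIGN action=rotate
2. evStart: (ALIGN) → mode=CHARGE action=rotate
3. evContact: (CHARGE) → mode=SEEK action=rotate
4. evTimeout: (SEEK) → mode=ALIGN action=rotate
5. evStart: (ALIGN) → mode=CHARGE action=rotate
6. evStart: (CHARGE) → mode=AVOID action=rotate
7. evDone: (AVOID) → mode=ALIGN action=open_gripper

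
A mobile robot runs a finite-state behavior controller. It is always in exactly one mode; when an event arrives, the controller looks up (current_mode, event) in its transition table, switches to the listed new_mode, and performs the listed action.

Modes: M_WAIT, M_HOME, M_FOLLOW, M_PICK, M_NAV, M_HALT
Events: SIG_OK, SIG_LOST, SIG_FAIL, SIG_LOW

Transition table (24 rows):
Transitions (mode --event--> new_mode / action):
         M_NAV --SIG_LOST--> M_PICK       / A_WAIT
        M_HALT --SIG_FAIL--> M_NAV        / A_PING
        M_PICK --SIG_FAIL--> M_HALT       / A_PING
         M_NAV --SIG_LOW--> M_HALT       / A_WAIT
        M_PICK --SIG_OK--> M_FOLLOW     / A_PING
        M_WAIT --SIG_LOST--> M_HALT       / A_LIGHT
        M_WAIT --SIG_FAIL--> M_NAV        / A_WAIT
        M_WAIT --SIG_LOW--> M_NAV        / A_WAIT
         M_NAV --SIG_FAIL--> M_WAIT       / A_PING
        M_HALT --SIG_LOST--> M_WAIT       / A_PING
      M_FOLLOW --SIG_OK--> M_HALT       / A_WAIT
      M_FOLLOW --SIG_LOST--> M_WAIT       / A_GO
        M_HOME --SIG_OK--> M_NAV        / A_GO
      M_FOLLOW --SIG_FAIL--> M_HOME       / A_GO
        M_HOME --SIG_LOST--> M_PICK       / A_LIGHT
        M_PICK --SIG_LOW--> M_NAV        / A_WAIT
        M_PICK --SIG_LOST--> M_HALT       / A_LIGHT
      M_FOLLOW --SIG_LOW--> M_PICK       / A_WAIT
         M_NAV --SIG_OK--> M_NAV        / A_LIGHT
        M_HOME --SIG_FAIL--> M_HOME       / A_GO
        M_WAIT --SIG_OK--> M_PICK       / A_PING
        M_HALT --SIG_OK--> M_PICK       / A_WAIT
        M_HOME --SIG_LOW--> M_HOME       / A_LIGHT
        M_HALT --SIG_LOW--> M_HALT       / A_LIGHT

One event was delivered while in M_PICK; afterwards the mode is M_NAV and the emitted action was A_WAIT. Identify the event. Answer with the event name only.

SIG_LOW

try SIG_OK: (M_PICK, SIG_OK) → (M_FOLLOW, A_PING)
try SIG_LOST: (M_PICK, SIG_LOST) → (M_HALT, A_LIGHT)
try SIG_FAIL: (M_PICK, SIG_FAIL) → (M_HALT, A_PING)
try SIG_LOW: (M_PICK, SIG_LOW) → (M_NAV, A_WAIT)  ← matches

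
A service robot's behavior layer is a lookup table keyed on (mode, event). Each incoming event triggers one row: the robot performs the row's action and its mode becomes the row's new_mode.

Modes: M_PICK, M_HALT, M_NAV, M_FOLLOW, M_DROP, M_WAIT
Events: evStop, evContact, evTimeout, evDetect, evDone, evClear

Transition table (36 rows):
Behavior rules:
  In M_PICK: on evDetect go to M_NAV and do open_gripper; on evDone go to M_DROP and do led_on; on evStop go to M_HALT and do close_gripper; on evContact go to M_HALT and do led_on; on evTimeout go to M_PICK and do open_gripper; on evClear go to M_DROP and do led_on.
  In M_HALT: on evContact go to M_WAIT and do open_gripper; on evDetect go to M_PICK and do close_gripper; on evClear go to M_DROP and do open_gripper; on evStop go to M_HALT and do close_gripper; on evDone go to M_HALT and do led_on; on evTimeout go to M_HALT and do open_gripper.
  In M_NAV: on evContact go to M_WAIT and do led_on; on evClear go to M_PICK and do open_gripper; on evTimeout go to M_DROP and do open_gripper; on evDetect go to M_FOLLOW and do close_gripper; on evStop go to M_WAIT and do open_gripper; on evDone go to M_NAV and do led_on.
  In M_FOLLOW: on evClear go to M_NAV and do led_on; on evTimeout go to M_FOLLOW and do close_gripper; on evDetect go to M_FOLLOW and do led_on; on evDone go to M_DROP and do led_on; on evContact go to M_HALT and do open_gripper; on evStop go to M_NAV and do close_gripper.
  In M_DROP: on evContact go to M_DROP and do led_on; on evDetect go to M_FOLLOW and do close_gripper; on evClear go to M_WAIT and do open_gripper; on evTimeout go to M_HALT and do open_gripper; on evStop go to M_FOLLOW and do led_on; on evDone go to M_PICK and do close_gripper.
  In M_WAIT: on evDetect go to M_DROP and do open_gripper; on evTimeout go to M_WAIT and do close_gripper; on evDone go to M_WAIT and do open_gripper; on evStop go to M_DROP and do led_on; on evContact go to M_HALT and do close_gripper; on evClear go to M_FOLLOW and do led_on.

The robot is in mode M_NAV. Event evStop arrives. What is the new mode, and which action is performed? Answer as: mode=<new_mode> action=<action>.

mode=M_WAIT action=open_gripper

current mode = M_NAV; filter table to that mode:
  (M_NAV, evContact) → (M_WAIT, led_on)
  (M_NAV, evClear) → (M_PICK, open_gripper)
  (M_NAV, evTimeout) → (M_DROP, open_gripper)
  (M_NAV, evDetect) → (M_FOLLOW, close_gripper)
  (M_NAV, evStop) → (M_WAIT, open_gripper)  ← event matches
  (M_NAV, evDone) → (M_NAV, led_on)
event = evStop selects (M_WAIT, open_gripper)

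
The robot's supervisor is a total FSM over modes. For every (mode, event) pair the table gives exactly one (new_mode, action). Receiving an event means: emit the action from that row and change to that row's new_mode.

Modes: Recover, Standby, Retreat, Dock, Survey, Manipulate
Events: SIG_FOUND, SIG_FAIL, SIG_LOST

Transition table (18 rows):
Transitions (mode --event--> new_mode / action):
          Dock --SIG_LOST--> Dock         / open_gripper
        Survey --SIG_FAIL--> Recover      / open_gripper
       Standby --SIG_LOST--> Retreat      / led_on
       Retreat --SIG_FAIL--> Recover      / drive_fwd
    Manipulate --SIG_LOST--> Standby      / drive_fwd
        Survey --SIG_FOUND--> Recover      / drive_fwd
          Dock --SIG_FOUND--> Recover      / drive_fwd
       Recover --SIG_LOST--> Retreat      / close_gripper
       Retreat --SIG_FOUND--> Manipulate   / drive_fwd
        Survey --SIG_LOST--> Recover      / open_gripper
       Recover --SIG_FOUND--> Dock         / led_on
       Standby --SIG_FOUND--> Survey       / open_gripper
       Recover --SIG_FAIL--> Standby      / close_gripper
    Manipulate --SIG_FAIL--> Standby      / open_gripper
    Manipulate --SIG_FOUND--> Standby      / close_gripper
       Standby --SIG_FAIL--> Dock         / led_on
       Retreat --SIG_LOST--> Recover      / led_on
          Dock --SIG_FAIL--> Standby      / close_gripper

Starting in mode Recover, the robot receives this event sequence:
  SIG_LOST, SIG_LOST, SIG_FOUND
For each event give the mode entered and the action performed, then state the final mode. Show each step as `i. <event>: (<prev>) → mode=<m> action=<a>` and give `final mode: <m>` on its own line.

1. SIG_LOST: (Recover) → mode=Retreat action=close_gripper
2. SIG_LOST: (Retreat) → mode=Recover action=led_on
3. SIG_FOUND: (Recover) → mode=Dock action=led_on

final mode: Dock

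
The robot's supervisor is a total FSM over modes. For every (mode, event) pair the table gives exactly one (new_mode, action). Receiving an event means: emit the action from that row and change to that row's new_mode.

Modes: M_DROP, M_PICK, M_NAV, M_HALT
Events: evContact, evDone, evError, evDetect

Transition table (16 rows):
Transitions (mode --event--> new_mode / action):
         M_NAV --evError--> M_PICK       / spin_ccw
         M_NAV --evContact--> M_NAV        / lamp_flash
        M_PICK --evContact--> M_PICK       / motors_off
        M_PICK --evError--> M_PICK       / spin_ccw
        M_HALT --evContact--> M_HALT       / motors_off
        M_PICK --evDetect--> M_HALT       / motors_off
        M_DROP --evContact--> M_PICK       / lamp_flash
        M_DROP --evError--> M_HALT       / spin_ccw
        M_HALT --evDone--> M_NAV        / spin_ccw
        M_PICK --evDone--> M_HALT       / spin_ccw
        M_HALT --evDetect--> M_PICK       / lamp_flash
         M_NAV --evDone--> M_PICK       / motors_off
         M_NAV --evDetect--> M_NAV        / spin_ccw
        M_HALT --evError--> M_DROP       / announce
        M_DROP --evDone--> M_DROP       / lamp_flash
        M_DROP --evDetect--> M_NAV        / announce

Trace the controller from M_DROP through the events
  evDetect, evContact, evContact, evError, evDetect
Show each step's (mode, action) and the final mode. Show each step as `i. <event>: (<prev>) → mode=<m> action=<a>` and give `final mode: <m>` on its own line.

1. evDetect: (M_DROP) → mode=M_NAV action=announce
2. evContact: (M_NAV) → mode=M_NAV action=lamp_flash
3. evContact: (M_NAV) → mode=M_NAV action=lamp_flash
4. evError: (M_NAV) → mode=M_PICK action=spin_ccw
5. evDetect: (M_PICK) → mode=M_HALT action=motors_off

final mode: M_HALT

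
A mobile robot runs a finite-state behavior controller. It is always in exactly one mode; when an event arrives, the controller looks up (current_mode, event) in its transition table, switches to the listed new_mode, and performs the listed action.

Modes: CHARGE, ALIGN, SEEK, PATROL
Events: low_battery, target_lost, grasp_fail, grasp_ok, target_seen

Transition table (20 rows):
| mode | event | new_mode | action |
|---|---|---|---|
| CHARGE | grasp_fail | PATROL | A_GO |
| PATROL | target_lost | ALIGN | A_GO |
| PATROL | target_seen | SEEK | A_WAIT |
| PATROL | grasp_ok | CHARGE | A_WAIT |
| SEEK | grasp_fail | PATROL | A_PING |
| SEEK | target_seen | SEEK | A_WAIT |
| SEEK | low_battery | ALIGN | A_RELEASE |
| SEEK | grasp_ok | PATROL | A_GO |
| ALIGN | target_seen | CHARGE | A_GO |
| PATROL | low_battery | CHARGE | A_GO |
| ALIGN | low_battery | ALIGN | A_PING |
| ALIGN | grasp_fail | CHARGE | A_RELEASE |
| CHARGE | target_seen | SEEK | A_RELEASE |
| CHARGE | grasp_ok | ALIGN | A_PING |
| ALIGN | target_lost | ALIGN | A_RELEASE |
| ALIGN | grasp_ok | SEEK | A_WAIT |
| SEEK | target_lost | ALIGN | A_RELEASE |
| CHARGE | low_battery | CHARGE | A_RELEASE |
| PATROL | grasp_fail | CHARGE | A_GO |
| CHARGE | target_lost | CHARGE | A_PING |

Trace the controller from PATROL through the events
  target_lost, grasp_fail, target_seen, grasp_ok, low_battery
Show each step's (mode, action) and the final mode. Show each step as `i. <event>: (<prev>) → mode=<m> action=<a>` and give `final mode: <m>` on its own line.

final mode: CHARGE

1. target_lost: (PATROL) → mode=ALIGN action=A_GO
2. grasp_fail: (ALIGN) → mode=CHARGE action=A_RELEASE
3. target_seen: (CHARGE) → mode=SEEK action=A_RELEASE
4. grasp_ok: (SEEK) → mode=PATROL action=A_GO
5. low_battery: (PATROL) → mode=CHARGE action=A_GO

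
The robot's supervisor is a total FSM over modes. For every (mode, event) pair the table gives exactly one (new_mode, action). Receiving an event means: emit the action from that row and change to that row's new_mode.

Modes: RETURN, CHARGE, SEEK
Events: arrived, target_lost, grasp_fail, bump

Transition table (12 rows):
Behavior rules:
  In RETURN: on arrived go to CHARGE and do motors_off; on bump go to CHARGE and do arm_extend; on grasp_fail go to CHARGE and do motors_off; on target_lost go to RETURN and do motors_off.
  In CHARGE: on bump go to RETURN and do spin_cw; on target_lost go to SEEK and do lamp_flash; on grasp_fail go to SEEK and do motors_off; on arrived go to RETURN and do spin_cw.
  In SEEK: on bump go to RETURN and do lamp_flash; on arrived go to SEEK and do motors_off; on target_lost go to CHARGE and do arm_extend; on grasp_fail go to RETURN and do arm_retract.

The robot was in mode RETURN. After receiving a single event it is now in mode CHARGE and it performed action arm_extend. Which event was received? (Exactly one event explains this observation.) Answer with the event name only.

try arrived: (RETURN, arrived) → (CHARGE, motors_off)
try target_lost: (RETURN, target_lost) → (RETURN, motors_off)
try grasp_fail: (RETURN, grasp_fail) → (CHARGE, motors_off)
try bump: (RETURN, bump) → (CHARGE, arm_extend)  ← matches

bump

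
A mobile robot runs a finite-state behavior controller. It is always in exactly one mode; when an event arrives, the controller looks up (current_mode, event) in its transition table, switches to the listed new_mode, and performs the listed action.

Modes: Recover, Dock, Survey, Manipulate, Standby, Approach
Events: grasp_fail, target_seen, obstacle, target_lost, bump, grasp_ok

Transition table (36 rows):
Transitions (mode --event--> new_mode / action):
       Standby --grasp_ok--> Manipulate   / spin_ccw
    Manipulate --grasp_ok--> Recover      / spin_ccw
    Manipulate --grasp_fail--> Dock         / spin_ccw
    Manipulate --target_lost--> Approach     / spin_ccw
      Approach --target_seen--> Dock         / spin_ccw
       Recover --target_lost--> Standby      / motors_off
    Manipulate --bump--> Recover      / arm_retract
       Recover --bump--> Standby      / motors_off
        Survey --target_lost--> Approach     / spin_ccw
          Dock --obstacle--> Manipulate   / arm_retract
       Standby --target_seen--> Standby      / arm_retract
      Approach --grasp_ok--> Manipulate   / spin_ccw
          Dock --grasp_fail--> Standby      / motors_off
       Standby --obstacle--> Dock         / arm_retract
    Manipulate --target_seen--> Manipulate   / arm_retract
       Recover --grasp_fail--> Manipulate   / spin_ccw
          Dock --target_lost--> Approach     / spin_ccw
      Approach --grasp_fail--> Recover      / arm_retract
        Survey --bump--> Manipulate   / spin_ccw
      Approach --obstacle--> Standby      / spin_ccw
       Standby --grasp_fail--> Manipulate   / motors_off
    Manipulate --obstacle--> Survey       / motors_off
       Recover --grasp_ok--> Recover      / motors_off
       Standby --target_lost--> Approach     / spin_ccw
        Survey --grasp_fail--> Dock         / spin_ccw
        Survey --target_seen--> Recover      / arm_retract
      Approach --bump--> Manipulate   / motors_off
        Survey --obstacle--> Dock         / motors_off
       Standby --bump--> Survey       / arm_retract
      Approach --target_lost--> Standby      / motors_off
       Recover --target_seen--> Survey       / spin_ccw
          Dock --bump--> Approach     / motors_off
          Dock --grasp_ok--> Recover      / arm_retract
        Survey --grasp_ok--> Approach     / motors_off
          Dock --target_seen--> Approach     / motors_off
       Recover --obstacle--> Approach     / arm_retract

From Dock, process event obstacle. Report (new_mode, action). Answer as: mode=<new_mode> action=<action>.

current mode = Dock; filter table to that mode:
  (Dock, obstacle) → (Manipulate, arm_retract)  ← event matches
  (Dock, grasp_fail) → (Standby, motors_off)
  (Dock, target_lost) → (Approach, spin_ccw)
  (Dock, bump) → (Approach, motors_off)
  (Dock, grasp_ok) → (Recover, arm_retract)
  (Dock, target_seen) → (Approach, motors_off)
event = obstacle selects (Manipulate, arm_retract)

mode=Manipulate action=arm_retract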